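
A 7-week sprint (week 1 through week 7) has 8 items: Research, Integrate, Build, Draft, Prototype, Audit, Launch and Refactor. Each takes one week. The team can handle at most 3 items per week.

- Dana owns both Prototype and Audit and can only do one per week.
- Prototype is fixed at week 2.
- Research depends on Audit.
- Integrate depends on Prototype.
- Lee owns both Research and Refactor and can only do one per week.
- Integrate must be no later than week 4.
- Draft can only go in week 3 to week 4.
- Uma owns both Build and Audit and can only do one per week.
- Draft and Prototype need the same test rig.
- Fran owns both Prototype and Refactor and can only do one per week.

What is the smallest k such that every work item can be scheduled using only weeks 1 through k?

The precedence chain requires at least 2 distinct weeks.
With at most 3 per week and 8 work items, at least 3 weeks are needed.
Draft can't be placed before week 3, so the schedule must run through at least week 3.
3 works (last occupied week: week 3): for example Refactor=week 1, Prototype=week 2, Research=week 2, Launch=week 1, Audit=week 1, Build=week 2, Integrate=week 3, Draft=week 3.

3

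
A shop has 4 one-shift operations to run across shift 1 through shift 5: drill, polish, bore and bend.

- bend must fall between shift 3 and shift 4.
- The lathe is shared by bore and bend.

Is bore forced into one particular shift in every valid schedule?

No

bore can be shift 1 (e.g. bend in shift 3; bore in shift 1; drill in shift 1; polish in shift 1) or shift 2 (e.g. polish -> shift 1, bore -> shift 2, bend -> shift 3, drill -> shift 1).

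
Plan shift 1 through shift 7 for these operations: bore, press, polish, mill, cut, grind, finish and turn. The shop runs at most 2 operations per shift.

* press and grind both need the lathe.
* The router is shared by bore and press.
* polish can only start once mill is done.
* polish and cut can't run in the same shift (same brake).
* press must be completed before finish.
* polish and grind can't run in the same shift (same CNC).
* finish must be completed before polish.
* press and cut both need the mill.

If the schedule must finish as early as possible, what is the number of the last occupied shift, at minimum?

The precedence chain requires at least 3 distinct shifts.
With at most 2 per shift and 8 operations, at least 4 shifts are needed.
4 works (last occupied shift: shift 4): for example cut -> shift 4; press -> shift 1; polish -> shift 3; bore -> shift 2; mill -> shift 1; finish -> shift 2; turn -> shift 3; grind -> shift 4.

shift 4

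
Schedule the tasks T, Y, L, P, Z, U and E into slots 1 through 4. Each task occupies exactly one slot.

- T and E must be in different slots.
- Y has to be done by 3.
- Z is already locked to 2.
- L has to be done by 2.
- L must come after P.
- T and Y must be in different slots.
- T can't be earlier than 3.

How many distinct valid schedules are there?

Splitting on T: it can be 3 (24), 4 (36). Listing each branch's schedules as (Y, L, P, Z, U, E):
T=3: (1,2,1,2,1,1) (1,2,1,2,1,2) (1,2,1,2,1,4) (1,2,1,2,2,1) (1,2,1,2,2,2) (1,2,1,2,2,4) (1,2,1,2,3,1) (1,2,1,2,3,2) (1,2,1,2,3,4) (1,2,1,2,4,1) (1,2,1,2,4,2) (1,2,1,2,4,4) (2,2,1,2,1,1) (2,2,1,2,1,2) (2,2,1,2,1,4) (2,2,1,2,2,1) (2,2,1,2,2,2) (2,2,1,2,2,4) (2,2,1,2,3,1) (2,2,1,2,3,2) (2,2,1,2,3,4) (2,2,1,2,4,1) (2,2,1,2,4,2) (2,2,1,2,4,4) — 24.
T=4: (1,2,1,2,1,1) (1,2,1,2,1,2) (1,2,1,2,1,3) (1,2,1,2,2,1) (1,2,1,2,2,2) (1,2,1,2,2,3) (1,2,1,2,3,1) (1,2,1,2,3,2) (1,2,1,2,3,3) (1,2,1,2,4,1) (1,2,1,2,4,2) (1,2,1,2,4,3) (2,2,1,2,1,1) (2,2,1,2,1,2) (2,2,1,2,1,3) (2,2,1,2,2,1) (2,2,1,2,2,2) (2,2,1,2,2,3) (2,2,1,2,3,1) (2,2,1,2,3,2) (2,2,1,2,3,3) (2,2,1,2,4,1) (2,2,1,2,4,2) (2,2,1,2,4,3) (3,2,1,2,1,1) (3,2,1,2,1,2) (3,2,1,2,1,3) (3,2,1,2,2,1) (3,2,1,2,2,2) (3,2,1,2,2,3) (3,2,1,2,3,1) (3,2,1,2,3,2) (3,2,1,2,3,3) (3,2,1,2,4,1) (3,2,1,2,4,2) (3,2,1,2,4,3) — 36.
Summing: 24 + 36 = 60.

60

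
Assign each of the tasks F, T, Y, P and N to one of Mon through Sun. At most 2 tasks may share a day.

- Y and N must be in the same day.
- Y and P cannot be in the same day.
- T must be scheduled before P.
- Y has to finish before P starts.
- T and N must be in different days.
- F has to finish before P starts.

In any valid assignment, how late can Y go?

Sat

Downstream work caps Y at Sat.
Y at Sat is achievable: T -> Mon; Y -> Sat; N -> Sat; P -> Sun; F -> Mon.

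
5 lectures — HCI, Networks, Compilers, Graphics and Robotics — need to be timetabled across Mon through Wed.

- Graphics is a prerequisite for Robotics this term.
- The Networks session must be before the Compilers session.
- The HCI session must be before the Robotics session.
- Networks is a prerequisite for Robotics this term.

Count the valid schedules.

14

Splitting on HCI: it can be Mon (8), Tue (6). Listing each branch's schedules as (Networks, Compilers, Graphics, Robotics):
HCI=Mon: (Mon,Tue,Mon,Tue) (Mon,Tue,Mon,Wed) (Mon,Tue,Tue,Wed) (Mon,Wed,Mon,Tue) (Mon,Wed,Mon,Wed) (Mon,Wed,Tue,Wed) (Tue,Wed,Mon,Wed) (Tue,Wed,Tue,Wed) — 8.
HCI=Tue: (Mon,Tue,Mon,Wed) (Mon,Tue,Tue,Wed) (Mon,Wed,Mon,Wed) (Mon,Wed,Tue,Wed) (Tue,Wed,Mon,Wed) (Tue,Wed,Tue,Wed) — 6.
Summing: 8 + 6 = 14.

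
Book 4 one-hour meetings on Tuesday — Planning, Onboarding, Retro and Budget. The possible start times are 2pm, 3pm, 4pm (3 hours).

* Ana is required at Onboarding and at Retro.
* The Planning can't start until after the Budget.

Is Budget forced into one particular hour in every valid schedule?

No

Budget can be 2pm (e.g. Planning=3pm, Retro=3pm, Budget=2pm, Onboarding=2pm) or 3pm (e.g. Budget in 3pm; Retro in 3pm; Onboarding in 2pm; Planning in 4pm).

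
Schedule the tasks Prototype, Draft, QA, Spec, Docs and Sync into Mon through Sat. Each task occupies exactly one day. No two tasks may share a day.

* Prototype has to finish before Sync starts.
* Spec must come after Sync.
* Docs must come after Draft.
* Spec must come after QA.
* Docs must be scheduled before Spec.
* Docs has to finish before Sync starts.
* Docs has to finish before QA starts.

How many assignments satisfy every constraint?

Splitting on Prototype: it can be Mon (2), Tue (2), Wed (2), Thu (1). Listing each branch's schedules as (Draft, QA, Spec, Docs, Sync):
Prototype=Mon: (Tue,Thu,Sat,Wed,Fri) (Tue,Fri,Sat,Wed,Thu) — 2.
Prototype=Tue: (Mon,Thu,Sat,Wed,Fri) (Mon,Fri,Sat,Wed,Thu) — 2.
Prototype=Wed: (Mon,Thu,Sat,Tue,Fri) (Mon,Fri,Sat,Tue,Thu) — 2.
Prototype=Thu: (Mon,Wed,Sat,Tue,Fri) — 1.
Summing: 2 + 2 + 2 + 1 = 7.

7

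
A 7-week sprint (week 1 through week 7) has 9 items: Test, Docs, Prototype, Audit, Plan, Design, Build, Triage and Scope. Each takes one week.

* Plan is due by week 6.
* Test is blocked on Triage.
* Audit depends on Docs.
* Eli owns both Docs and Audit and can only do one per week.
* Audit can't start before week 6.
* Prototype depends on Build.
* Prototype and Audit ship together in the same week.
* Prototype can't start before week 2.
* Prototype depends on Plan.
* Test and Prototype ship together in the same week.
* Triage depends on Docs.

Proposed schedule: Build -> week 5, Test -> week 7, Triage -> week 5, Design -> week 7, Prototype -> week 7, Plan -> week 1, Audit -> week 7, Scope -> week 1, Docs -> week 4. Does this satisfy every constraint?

Prototype and Audit ship together in the same week — holds.
Test is blocked on Triage — holds.
Audit can't start before week 6 — holds.
Prototype can't start before week 2 — holds.
Triage depends on Docs — holds.
Eli owns both Docs and Audit and can only do one per week — holds.
Prototype depends on Plan — holds.
Audit depends on Docs — holds.
Prototype depends on Build — holds.
Test and Prototype ship together in the same week — holds.
Plan is due by week 6 — holds.

Valid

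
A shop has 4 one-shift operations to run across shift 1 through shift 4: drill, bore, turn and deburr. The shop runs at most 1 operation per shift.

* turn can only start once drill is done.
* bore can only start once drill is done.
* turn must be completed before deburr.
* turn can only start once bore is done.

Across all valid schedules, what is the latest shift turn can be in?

shift 3

Precedence pushes turn to at least shift 3; downstream work caps turn at shift 3.
turn at shift 3 is achievable: bore -> shift 2, drill -> shift 1, turn -> shift 3, deburr -> shift 4.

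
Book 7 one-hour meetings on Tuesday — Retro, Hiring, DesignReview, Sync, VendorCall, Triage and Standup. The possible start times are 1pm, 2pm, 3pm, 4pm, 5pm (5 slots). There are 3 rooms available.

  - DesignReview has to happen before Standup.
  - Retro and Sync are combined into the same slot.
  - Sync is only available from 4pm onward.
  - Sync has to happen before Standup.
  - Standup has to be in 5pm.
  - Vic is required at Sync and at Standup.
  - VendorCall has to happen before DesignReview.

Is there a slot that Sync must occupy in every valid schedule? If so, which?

Sync's window is 4pm–5pm.
Standup is fixed at 5pm, and Sync can't share a slot with Standup.
So Sync must be 4pm.

4pm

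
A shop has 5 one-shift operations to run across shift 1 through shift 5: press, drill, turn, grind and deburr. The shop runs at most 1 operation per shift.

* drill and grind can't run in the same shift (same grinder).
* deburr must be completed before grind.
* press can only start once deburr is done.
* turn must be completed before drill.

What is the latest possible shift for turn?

shift 4

Downstream work caps turn at shift 4.
turn at shift 4 is achievable: drill -> shift 5; press -> shift 2; deburr -> shift 1; grind -> shift 3; turn -> shift 4.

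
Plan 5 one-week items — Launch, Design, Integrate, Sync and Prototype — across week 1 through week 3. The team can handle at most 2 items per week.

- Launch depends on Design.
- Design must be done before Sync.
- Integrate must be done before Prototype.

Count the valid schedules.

9

Splitting on Launch: it can be week 2 (4), week 3 (5). Listing each branch's schedules as (Design, Integrate, Sync, Prototype) by week number:
Launch=week 2: (1,1,2,3) (1,1,3,2) (1,1,3,3) (1,2,3,3) — 4.
Launch=week 3: (1,1,2,2) (1,1,2,3) (1,1,3,2) (1,2,2,3) (2,1,3,2) — 5.
Summing: 4 + 5 = 9.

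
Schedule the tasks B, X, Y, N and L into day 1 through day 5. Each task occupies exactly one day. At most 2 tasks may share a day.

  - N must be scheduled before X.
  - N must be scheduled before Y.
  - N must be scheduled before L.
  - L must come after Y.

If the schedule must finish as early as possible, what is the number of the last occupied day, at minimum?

day 3

The precedence chain requires at least 3 distinct days.
With at most 2 per day and 5 tasks, at least 3 days are needed.
3 works (last occupied day: day 3): for example N in day 1, L in day 3, X in day 2, B in day 1, Y in day 2.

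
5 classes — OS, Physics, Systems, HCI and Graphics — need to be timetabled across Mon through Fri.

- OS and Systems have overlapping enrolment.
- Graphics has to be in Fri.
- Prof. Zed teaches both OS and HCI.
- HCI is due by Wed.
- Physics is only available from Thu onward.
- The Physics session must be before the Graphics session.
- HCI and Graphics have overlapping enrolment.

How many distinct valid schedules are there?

48

Splitting on OS: it can be Mon (8), Tue (8), Wed (8), Thu (12), Fri (12). Listing each branch's schedules as (Physics, Systems, HCI, Graphics):
OS=Mon: (Thu,Tue,Tue,Fri) (Thu,Tue,Wed,Fri) (Thu,Wed,Tue,Fri) (Thu,Wed,Wed,Fri) (Thu,Thu,Tue,Fri) (Thu,Thu,Wed,Fri) (Thu,Fri,Tue,Fri) (Thu,Fri,Wed,Fri) — 8.
OS=Tue: (Thu,Mon,Mon,Fri) (Thu,Mon,Wed,Fri) (Thu,Wed,Mon,Fri) (Thu,Wed,Wed,Fri) (Thu,Thu,Mon,Fri) (Thu,Thu,Wed,Fri) (Thu,Fri,Mon,Fri) (Thu,Fri,Wed,Fri) — 8.
OS=Wed: (Thu,Mon,Mon,Fri) (Thu,Mon,Tue,Fri) (Thu,Tue,Mon,Fri) (Thu,Tue,Tue,Fri) (Thu,Thu,Mon,Fri) (Thu,Thu,Tue,Fri) (Thu,Fri,Mon,Fri) (Thu,Fri,Tue,Fri) — 8.
OS=Thu: (Thu,Mon,Mon,Fri) (Thu,Mon,Tue,Fri) (Thu,Mon,Wed,Fri) (Thu,Tue,Mon,Fri) (Thu,Tue,Tue,Fri) (Thu,Tue,Wed,Fri) (Thu,Wed,Mon,Fri) (Thu,Wed,Tue,Fri) (Thu,Wed,Wed,Fri) (Thu,Fri,Mon,Fri) (Thu,Fri,Tue,Fri) (Thu,Fri,Wed,Fri) — 12.
OS=Fri: (Thu,Mon,Mon,Fri) (Thu,Mon,Tue,Fri) (Thu,Mon,Wed,Fri) (Thu,Tue,Mon,Fri) (Thu,Tue,Tue,Fri) (Thu,Tue,Wed,Fri) (Thu,Wed,Mon,Fri) (Thu,Wed,Tue,Fri) (Thu,Wed,Wed,Fri) (Thu,Thu,Mon,Fri) (Thu,Thu,Tue,Fri) (Thu,Thu,Wed,Fri) — 12.
Summing: 8 + 8 + 8 + 12 + 12 = 48.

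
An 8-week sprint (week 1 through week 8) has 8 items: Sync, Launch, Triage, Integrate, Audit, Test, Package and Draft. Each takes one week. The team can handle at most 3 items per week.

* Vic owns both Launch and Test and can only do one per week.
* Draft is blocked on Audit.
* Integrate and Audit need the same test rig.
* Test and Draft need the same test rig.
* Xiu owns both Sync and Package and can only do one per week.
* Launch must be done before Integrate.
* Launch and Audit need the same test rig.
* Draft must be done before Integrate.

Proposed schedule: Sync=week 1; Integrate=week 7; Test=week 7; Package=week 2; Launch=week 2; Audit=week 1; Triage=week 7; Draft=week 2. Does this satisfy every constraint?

Yes

Launch and Audit need the same test rig — holds.
Integrate and Audit need the same test rig — holds.
The team can handle at most 3 items per week — holds.
Launch must be done before Integrate — holds.
Draft must be done before Integrate — holds.
Draft is blocked on Audit — holds.
Vic owns both Launch and Test and can only do one per week — holds.
Xiu owns both Sync and Package and can only do one per week — holds.
Test and Draft need the same test rig — holds.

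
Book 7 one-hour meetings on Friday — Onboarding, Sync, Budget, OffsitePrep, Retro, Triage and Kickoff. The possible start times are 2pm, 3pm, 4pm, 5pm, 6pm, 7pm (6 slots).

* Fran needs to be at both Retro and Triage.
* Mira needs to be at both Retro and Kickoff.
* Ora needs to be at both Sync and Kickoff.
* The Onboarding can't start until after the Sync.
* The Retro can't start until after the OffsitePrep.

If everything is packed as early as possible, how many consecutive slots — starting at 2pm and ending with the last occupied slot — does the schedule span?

3

The precedence chain requires at least 2 distinct slots.
Could 2 slots be enough, i.e. nothing placed later than 3pm? No: Onboarding must come after Sync (at 2pm or later) → {3pm}; Sync must come before Onboarding (at 3pm or earlier) → {2pm}; Retro must come after OffsitePrep (at 2pm or later) → {3pm}; Kickoff can't share with Sync (2pm) → {3pm}; Kickoff can't share with Retro (3pm) → nothing is left.
So 2 slots is not enough.
3 works (last occupied slot: 4pm): for example Onboarding in 3pm, Budget in 2pm, Triage in 2pm, Retro in 3pm, Kickoff in 4pm, Sync in 2pm, OffsitePrep in 2pm.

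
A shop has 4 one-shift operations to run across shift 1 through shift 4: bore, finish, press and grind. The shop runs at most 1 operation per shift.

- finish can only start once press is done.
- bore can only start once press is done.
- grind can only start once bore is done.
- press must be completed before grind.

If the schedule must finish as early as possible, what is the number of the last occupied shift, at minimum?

shift 4

The precedence chain requires at least 3 distinct shifts.
With at most 1 per shift and 4 operations, at least 4 shifts are needed.
4 works (last occupied shift: shift 4): for example finish=shift 4; press=shift 1; bore=shift 2; grind=shift 3.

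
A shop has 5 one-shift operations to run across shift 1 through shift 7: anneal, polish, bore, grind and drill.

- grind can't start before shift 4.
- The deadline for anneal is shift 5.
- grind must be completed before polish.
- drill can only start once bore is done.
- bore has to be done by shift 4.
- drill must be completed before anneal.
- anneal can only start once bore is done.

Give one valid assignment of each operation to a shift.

grind=shift 4; anneal=shift 3; drill=shift 2; bore=shift 1; polish=shift 5

Checking: drill(shift 2) before anneal(shift 3); bore(shift 1) before anneal(shift 3); bore(shift 1) before drill(shift 2); grind(shift 4) before polish(shift 5); anneal=shift 3 in [shift 1,shift 5]; bore=shift 1 in [shift 1,shift 4]; grind=shift 4 in [shift 4,shift 7].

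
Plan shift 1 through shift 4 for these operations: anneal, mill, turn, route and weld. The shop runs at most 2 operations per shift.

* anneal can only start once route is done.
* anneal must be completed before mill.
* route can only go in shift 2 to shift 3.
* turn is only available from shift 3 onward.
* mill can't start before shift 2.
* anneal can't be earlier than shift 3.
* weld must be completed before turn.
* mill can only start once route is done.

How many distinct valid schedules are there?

Splitting on turn: it can be shift 3 (2), shift 4 (3). Listing each branch's schedules as (anneal, mill, route, weld) by shift number:
turn=shift 3: (3,4,2,1) (3,4,2,2) — 2.
turn=shift 4: (3,4,2,1) (3,4,2,2) (3,4,2,3) — 3.
Summing: 2 + 3 = 5.

5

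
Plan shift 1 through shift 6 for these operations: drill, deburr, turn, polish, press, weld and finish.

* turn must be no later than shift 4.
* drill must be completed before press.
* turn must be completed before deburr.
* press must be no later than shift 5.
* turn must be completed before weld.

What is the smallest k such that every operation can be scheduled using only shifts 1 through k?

2

The precedence chain requires at least 2 distinct shifts.
2 works (last occupied shift: shift 2): for example deburr=shift 2; turn=shift 1; drill=shift 1; polish=shift 1; weld=shift 2; press=shift 2; finish=shift 1.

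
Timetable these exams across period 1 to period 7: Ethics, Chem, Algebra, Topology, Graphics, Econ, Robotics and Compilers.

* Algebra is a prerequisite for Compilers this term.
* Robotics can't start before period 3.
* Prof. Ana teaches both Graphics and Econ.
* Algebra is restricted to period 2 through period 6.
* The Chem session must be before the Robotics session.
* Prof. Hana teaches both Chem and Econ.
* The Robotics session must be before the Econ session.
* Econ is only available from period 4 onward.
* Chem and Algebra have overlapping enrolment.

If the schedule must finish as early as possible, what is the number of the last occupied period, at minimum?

The precedence chain requires at least 3 distinct periods.
Econ can't be placed before period 4, so the schedule must run through at least period 4.
4 works (last occupied period: period 4): for example Chem -> period 1; Ethics -> period 1; Robotics -> period 3; Algebra -> period 2; Graphics -> period 1; Topology -> period 1; Econ -> period 4; Compilers -> period 3.

period 4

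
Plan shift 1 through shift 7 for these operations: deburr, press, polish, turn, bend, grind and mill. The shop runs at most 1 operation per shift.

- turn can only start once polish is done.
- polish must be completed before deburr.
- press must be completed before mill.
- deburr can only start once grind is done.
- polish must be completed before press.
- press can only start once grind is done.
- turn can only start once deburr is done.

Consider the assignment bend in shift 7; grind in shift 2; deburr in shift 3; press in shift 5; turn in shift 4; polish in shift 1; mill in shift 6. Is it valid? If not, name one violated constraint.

Valid

polish must be completed before deburr — holds.
The shop runs at most 1 operation per shift — holds.
press must be completed before mill — holds.
turn can only start once polish is done — holds.
polish must be completed before press — holds.
press can only start once grind is done — holds.
deburr can only start once grind is done — holds.
turn can only start once deburr is done — holds.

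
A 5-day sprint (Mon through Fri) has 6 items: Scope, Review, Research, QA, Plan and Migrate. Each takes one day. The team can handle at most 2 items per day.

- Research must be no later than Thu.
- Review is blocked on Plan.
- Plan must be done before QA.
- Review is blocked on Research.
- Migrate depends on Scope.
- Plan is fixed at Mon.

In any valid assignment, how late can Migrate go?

Precedence pushes Migrate to at least Tue.
Migrate at Fri is achievable: Review in Tue; Migrate in Fri; QA in Wed; Scope in Tue; Plan in Mon; Research in Mon.

Fri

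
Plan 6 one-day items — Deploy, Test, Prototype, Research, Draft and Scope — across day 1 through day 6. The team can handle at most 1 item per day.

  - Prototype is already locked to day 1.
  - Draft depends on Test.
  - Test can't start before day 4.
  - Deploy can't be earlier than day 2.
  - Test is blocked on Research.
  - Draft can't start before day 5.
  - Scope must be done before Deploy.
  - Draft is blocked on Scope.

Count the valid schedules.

7

Splitting on Deploy: it can be day 3 (1), day 4 (2), day 5 (2), day 6 (2). Listing each branch's schedules as (Test, Prototype, Research, Draft, Scope) by day number:
Deploy=day 3: (5,1,4,6,2) — 1.
Deploy=day 4: (5,1,2,6,3) (5,1,3,6,2) — 2.
Deploy=day 5: (4,1,2,6,3) (4,1,3,6,2) — 2.
Deploy=day 6: (4,1,2,5,3) (4,1,3,5,2) — 2.
Summing: 1 + 2 + 2 + 2 = 7.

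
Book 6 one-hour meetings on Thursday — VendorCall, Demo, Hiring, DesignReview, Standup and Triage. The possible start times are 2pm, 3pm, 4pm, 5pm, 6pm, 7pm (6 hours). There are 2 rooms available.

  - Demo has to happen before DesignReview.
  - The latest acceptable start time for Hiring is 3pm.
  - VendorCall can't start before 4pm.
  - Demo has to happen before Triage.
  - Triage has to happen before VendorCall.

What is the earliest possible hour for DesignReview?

3pm

Precedence pushes DesignReview to at least 3pm.
DesignReview at 3pm is achievable: Standup -> 4pm, Triage -> 3pm, DesignReview -> 3pm, Hiring -> 2pm, Demo -> 2pm, VendorCall -> 4pm.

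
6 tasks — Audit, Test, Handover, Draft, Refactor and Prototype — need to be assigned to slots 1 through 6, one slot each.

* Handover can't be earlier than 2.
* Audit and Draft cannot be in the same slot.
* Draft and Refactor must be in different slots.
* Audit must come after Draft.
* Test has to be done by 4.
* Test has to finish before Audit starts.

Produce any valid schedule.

Test -> 1, Refactor -> 2, Audit -> 2, Prototype -> 1, Handover -> 2, Draft -> 1

Checking: Draft(1) before Audit(2); Test(1) before Audit(2); Audit(2) != Draft(1); Draft(1) != Refactor(2); Test=1 in [1,4]; Handover=2 in [2,6].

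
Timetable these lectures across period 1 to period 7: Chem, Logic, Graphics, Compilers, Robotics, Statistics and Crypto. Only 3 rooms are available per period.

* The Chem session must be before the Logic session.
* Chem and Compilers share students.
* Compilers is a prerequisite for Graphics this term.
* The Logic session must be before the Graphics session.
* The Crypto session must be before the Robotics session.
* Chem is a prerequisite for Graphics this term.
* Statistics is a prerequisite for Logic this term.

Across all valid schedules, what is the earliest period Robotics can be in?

period 2

Precedence pushes Robotics to at least period 2.
Robotics at period 2 is achievable: Robotics -> period 2; Crypto -> period 1; Compilers -> period 2; Logic -> period 2; Chem -> period 1; Statistics -> period 1; Graphics -> period 3.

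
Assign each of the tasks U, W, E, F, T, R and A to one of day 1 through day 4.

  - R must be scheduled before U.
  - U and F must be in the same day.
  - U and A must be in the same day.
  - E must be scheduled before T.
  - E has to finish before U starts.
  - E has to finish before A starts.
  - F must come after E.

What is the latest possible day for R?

Downstream work caps R at day 3.
R at day 3 is achievable: R=day 3; E=day 1; A=day 4; F=day 4; T=day 2; W=day 1; U=day 4.

day 3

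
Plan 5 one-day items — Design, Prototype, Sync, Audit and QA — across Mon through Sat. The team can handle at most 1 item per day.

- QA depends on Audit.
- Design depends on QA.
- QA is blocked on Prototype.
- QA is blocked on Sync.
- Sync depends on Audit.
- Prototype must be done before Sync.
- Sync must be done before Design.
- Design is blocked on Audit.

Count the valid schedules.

12

Splitting on Design: it can be Fri (2), Sat (10). Listing each branch's schedules as (Prototype, Sync, Audit, QA):
Design=Fri: (Mon,Wed,Tue,Thu) (Tue,Wed,Mon,Thu) — 2.
Design=Sat: (Mon,Wed,Tue,Thu) (Mon,Wed,Tue,Fri) (Mon,Thu,Tue,Fri) (Mon,Thu,Wed,Fri) (Tue,Wed,Mon,Thu) (Tue,Wed,Mon,Fri) (Tue,Thu,Mon,Fri) (Tue,Thu,Wed,Fri) (Wed,Thu,Mon,Fri) (Wed,Thu,Tue,Fri) — 10.
Summing: 2 + 10 = 12.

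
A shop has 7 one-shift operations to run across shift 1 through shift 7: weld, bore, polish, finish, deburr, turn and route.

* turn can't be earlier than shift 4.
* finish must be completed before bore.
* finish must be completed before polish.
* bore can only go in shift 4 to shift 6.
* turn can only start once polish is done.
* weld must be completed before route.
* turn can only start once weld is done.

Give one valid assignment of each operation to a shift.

turn=shift 4, deburr=shift 1, weld=shift 1, polish=shift 2, finish=shift 1, route=shift 2, bore=shift 4

Checking: weld(shift 1) before route(shift 2); weld(shift 1) before turn(shift 4); polish(shift 2) before turn(shift 4); finish(shift 1) before bore(shift 4); finish(shift 1) before polish(shift 2); turn=shift 4 in [shift 4,shift 7]; bore=shift 4 in [shift 4,shift 6].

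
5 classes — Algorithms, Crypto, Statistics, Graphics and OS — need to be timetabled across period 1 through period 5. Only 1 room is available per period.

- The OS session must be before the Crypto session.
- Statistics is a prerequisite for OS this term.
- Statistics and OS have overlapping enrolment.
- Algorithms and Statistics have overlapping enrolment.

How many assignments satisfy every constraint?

Splitting on Algorithms: it can be period 1 (4), period 2 (4), period 3 (4), period 4 (4), period 5 (4). Listing each branch's schedules as (Crypto, Statistics, Graphics, OS) by period number:
Algorithms=period 1: (4,2,5,3) (5,2,3,4) (5,2,4,3) (5,3,2,4) — 4.
Algorithms=period 2: (4,1,5,3) (5,1,3,4) (5,1,4,3) (5,3,1,4) — 4.
Algorithms=period 3: (4,1,5,2) (5,1,2,4) (5,1,4,2) (5,2,1,4) — 4.
Algorithms=period 4: (3,1,5,2) (5,1,2,3) (5,1,3,2) (5,2,1,3) — 4.
Algorithms=period 5: (3,1,4,2) (4,1,2,3) (4,1,3,2) (4,2,1,3) — 4.
Summing: 4 + 4 + 4 + 4 + 4 = 20.

20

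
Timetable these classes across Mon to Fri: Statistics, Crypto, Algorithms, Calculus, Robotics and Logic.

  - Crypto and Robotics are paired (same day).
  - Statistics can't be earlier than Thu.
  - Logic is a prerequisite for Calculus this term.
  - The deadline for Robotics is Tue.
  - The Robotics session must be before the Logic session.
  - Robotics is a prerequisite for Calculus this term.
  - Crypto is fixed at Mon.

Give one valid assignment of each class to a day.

Crypto in Mon; Logic in Tue; Algorithms in Mon; Robotics in Mon; Calculus in Wed; Statistics in Thu

Checking: Logic(Tue) before Calculus(Wed); Robotics(Mon) before Calculus(Wed); Robotics(Mon) before Logic(Tue); Crypto = Robotics = Mon; Statistics=Thu in [Thu,Fri]; Robotics=Mon in [Mon,Tue]; Crypto=Mon in [Mon,Mon].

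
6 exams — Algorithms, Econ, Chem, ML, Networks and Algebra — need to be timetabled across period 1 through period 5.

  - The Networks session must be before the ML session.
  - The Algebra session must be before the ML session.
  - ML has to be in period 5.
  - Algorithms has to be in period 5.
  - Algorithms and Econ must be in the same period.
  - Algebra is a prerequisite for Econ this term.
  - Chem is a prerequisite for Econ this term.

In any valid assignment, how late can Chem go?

Downstream work caps Chem at period 4.
Chem at period 4 is achievable: ML -> period 5; Econ -> period 5; Algorithms -> period 5; Networks -> period 1; Chem -> period 4; Algebra -> period 1.

period 4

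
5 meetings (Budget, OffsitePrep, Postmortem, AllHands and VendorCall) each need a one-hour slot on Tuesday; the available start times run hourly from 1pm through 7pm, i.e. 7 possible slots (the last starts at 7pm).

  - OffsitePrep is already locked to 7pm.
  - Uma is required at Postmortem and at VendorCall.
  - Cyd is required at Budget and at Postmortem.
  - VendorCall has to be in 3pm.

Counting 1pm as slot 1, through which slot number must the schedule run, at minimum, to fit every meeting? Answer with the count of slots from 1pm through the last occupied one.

OffsitePrep can't be placed before 7pm — that is slot 7 counting from 1pm — so the schedule must run through at least 7 slots.
7 works (last occupied slot: 7pm): for example Postmortem in 2pm, VendorCall in 3pm, OffsitePrep in 7pm, AllHands in 1pm, Budget in 1pm.

7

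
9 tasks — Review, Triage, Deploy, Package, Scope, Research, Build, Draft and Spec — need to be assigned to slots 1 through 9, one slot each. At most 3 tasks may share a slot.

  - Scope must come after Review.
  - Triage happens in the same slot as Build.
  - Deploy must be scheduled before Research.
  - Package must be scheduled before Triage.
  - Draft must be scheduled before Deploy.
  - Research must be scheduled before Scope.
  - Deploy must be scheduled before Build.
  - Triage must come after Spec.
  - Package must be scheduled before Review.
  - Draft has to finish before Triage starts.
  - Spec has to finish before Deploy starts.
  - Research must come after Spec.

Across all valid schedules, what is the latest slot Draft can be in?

Downstream work caps Draft at 6.
Draft at 6 is achievable: Scope=9, Draft=6, Deploy=7, Triage=8, Review=2, Package=1, Spec=1, Research=8, Build=8.

6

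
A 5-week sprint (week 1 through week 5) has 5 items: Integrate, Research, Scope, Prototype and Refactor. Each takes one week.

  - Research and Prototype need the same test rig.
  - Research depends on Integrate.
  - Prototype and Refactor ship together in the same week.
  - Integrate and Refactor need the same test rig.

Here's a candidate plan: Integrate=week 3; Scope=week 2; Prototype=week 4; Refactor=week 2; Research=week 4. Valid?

Invalid. Research and Prototype need the same test rig.

Integrate and Refactor need the same test rig — holds.
Prototype and Refactor ship together in the same week — violated.
Research depends on Integrate — holds.
Research and Prototype need the same test rig — violated.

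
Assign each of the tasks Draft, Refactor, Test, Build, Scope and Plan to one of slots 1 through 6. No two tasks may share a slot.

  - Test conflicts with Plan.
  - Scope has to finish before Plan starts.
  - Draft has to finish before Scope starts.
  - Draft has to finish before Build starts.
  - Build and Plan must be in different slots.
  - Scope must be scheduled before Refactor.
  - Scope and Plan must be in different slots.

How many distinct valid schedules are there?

48

Splitting on Draft: it can be 1 (40), 2 (8). Listing each branch's schedules as (Refactor, Test, Build, Scope, Plan):
Draft=1: (3,4,5,2,6) (3,4,6,2,5) (3,5,4,2,6) (3,5,6,2,4) (3,6,4,2,5) (3,6,5,2,4) (4,2,5,3,6) (4,2,6,3,5) (4,3,5,2,6) (4,3,6,2,5) (4,5,2,3,6) (4,5,3,2,6) (4,5,6,2,3) (4,6,2,3,5) (4,6,3,2,5) (4,6,5,2,3) (5,2,3,4,6) (5,2,4,3,6) (5,2,6,3,4) (5,3,2,4,6) (5,3,4,2,6) (5,3,6,2,4) (5,4,2,3,6) (5,4,3,2,6) (5,4,6,2,3) (5,6,2,3,4) (5,6,3,2,4) (5,6,4,2,3) (6,2,3,4,5) (6,2,4,3,5) (6,2,5,3,4) (6,3,2,4,5) (6,3,4,2,5) (6,3,5,2,4) (6,4,2,3,5) (6,4,3,2,5) (6,4,5,2,3) (6,5,2,3,4) (6,5,3,2,4) (6,5,4,2,3) — 40.
Draft=2: (4,1,5,3,6) (4,1,6,3,5) (5,1,3,4,6) (5,1,4,3,6) (5,1,6,3,4) (6,1,3,4,5) (6,1,4,3,5) (6,1,5,3,4) — 8.
Summing: 40 + 8 = 48.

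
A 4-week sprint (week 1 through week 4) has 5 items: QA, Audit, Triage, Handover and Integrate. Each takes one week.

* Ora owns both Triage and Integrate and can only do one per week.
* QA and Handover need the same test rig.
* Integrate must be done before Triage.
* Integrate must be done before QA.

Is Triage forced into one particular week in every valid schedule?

Triage can be week 2 (e.g. Triage in week 2, Integrate in week 1, QA in week 2, Handover in week 1, Audit in week 1) or week 3 (e.g. Handover in week 1, Triage in week 3, Integrate in week 1, Audit in week 1, QA in week 2).

No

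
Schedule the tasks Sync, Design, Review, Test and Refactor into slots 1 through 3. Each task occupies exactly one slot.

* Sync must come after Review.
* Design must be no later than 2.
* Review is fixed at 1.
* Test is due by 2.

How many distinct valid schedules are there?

24

Splitting on Sync: it can be 2 (12), 3 (12). Listing each branch's schedules as (Design, Review, Test, Refactor):
Sync=2: (1,1,1,1) (1,1,1,2) (1,1,1,3) (1,1,2,1) (1,1,2,2) (1,1,2,3) (2,1,1,1) (2,1,1,2) (2,1,1,3) (2,1,2,1) (2,1,2,2) (2,1,2,3) — 12.
Sync=3: (1,1,1,1) (1,1,1,2) (1,1,1,3) (1,1,2,1) (1,1,2,2) (1,1,2,3) (2,1,1,1) (2,1,1,2) (2,1,1,3) (2,1,2,1) (2,1,2,2) (2,1,2,3) — 12.
Summing: 12 + 12 = 24.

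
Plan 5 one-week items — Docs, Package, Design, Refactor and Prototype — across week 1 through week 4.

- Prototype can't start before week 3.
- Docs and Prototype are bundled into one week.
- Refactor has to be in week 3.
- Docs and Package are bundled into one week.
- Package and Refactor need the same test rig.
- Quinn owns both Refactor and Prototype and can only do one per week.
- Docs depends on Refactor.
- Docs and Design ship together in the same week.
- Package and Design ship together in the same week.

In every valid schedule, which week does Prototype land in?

week 4

Prototype's window is week 3–week 4.
Refactor is fixed at week 3, and Prototype can't share a week with Refactor.
So Prototype must be week 4.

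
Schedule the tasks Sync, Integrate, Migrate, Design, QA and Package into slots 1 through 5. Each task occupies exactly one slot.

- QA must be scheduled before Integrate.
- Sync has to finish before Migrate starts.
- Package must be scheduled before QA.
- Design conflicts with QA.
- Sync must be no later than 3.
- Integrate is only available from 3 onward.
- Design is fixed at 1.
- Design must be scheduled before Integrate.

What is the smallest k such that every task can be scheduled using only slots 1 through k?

3

The precedence chain requires at least 3 distinct slots.
3 works (last occupied slot: 3): for example Migrate in 2, QA in 2, Package in 1, Integrate in 3, Design in 1, Sync in 1.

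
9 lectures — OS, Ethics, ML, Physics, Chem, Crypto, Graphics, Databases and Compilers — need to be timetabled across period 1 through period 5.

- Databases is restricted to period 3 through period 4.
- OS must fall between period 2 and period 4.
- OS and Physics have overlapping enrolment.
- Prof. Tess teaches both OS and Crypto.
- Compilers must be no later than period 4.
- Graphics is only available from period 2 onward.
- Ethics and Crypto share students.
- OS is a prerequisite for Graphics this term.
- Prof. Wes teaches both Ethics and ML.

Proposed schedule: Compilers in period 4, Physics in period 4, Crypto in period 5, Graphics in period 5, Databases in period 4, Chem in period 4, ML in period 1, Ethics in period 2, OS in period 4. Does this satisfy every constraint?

Prof. Tess teaches both OS and Crypto — holds.
OS must fall between period 2 and period 4 — holds.
Compilers must be no later than period 4 — holds.
Databases is restricted to period 3 through period 4 — holds.
OS is a prerequisite for Graphics this term — holds.
Prof. Wes teaches both Ethics and ML — holds.
Graphics is only available from period 2 onward — holds.
Ethics and Crypto share students — holds.
OS and Physics have overlapping enrolment — violated.

No — it violates: OS and Physics have overlapping enrolment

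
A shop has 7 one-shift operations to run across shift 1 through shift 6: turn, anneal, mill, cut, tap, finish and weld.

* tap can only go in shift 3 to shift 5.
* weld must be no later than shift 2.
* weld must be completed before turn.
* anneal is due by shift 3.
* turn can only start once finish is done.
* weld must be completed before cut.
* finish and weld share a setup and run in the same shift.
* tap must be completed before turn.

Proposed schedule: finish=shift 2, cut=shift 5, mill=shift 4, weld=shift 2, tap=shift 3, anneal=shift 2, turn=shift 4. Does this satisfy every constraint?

finish and weld share a setup and run in the same shift — holds.
weld must be completed before turn — holds.
weld must be no later than shift 2 — holds.
turn can only start once finish is done — holds.
tap can only go in shift 3 to shift 5 — holds.
tap must be completed before turn — holds.
anneal is due by shift 3 — holds.
weld must be completed before cut — holds.

Yes, all constraints hold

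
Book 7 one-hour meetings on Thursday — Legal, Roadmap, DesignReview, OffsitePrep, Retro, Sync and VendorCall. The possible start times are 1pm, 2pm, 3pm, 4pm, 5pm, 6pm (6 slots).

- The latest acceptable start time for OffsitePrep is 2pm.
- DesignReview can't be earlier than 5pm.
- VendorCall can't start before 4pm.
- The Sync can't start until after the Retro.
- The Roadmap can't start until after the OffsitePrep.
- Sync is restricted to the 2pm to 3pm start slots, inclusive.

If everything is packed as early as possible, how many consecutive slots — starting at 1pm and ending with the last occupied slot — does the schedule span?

The precedence chain requires at least 2 distinct slots.
DesignReview can't be placed before 5pm — that is slot 5 counting from 1pm — so the schedule must run through at least 5 slots.
5 works (last occupied slot: 5pm): for example OffsitePrep=1pm, Sync=2pm, DesignReview=5pm, Roadmap=2pm, Legal=1pm, Retro=1pm, VendorCall=4pm.

5 slots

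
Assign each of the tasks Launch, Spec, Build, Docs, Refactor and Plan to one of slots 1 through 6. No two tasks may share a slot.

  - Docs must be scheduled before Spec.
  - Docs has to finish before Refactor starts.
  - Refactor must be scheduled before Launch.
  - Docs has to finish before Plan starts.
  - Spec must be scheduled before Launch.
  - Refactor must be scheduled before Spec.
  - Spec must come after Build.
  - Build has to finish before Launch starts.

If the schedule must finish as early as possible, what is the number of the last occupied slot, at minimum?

6

The precedence chain requires at least 4 distinct slots.
With at most 1 per slot and 6 tasks, at least 6 slots are needed.
6 works (last occupied slot: 6): for example Plan=6; Launch=5; Spec=4; Refactor=2; Build=3; Docs=1.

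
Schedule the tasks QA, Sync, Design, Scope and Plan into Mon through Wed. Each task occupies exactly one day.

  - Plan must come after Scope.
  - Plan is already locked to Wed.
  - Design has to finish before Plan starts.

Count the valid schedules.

Splitting on QA: it can be Mon (12), Tue (12), Wed (12). Listing each branch's schedules as (Sync, Design, Scope, Plan):
QA=Mon: (Mon,Mon,Mon,Wed) (Mon,Mon,Tue,Wed) (Mon,Tue,Mon,Wed) (Mon,Tue,Tue,Wed) (Tue,Mon,Mon,Wed) (Tue,Mon,Tue,Wed) (Tue,Tue,Mon,Wed) (Tue,Tue,Tue,Wed) (Wed,Mon,Mon,Wed) (Wed,Mon,Tue,Wed) (Wed,Tue,Mon,Wed) (Wed,Tue,Tue,Wed) — 12.
QA=Tue: (Mon,Mon,Mon,Wed) (Mon,Mon,Tue,Wed) (Mon,Tue,Mon,Wed) (Mon,Tue,Tue,Wed) (Tue,Mon,Mon,Wed) (Tue,Mon,Tue,Wed) (Tue,Tue,Mon,Wed) (Tue,Tue,Tue,Wed) (Wed,Mon,Mon,Wed) (Wed,Mon,Tue,Wed) (Wed,Tue,Mon,Wed) (Wed,Tue,Tue,Wed) — 12.
QA=Wed: (Mon,Mon,Mon,Wed) (Mon,Mon,Tue,Wed) (Mon,Tue,Mon,Wed) (Mon,Tue,Tue,Wed) (Tue,Mon,Mon,Wed) (Tue,Mon,Tue,Wed) (Tue,Tue,Mon,Wed) (Tue,Tue,Tue,Wed) (Wed,Mon,Mon,Wed) (Wed,Mon,Tue,Wed) (Wed,Tue,Mon,Wed) (Wed,Tue,Tue,Wed) — 12.
Summing: 12 + 12 + 12 = 36.

36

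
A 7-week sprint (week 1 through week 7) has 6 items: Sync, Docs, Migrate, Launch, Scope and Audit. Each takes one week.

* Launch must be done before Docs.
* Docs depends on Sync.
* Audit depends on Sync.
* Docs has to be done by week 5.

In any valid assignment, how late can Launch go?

week 4

Downstream work caps Launch at week 4.
Launch at week 4 is achievable: Sync=week 1, Docs=week 5, Migrate=week 1, Launch=week 4, Scope=week 1, Audit=week 2.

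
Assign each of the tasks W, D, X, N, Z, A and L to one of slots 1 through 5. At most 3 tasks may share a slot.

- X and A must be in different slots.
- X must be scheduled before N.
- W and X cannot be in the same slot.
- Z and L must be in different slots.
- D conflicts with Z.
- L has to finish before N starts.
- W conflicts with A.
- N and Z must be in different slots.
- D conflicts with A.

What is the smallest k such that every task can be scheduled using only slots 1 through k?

3

The precedence chain requires at least 2 distinct slots.
With at most 3 per slot and 7 tasks, at least 3 slots are needed.
3 works (last occupied slot: 3): for example A -> 3; X -> 1; L -> 1; Z -> 3; W -> 2; D -> 1; N -> 2.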